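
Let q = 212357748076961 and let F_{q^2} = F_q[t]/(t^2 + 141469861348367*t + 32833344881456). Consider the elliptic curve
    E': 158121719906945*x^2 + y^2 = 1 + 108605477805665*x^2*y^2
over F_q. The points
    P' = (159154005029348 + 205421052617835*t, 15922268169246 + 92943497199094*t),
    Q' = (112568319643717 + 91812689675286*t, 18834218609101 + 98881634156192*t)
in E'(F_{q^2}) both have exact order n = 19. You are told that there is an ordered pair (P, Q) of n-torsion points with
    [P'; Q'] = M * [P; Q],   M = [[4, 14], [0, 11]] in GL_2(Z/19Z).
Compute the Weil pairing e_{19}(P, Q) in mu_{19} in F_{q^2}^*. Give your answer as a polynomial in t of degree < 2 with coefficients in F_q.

182989407264619 + 18349963483535*t

The 19-Weil pairing on E[19] over F_{212357748076961} is alternating-bilinear: e_{19}(P',Q') = e_{19}(P,Q)^det(M).
Inverting 6 mod 19: 16. Thus e_{19}(P,Q) = e(P',Q')^{16}.
Edwards->Montgomery: u=(1+y)/(1-y), v=u/x -> 161189440320315v^2=u^3+28910646734812u^2+u; then x_W=12379060525320u+186026365003409: y^2=x^3+33691203688670*x+123291098327080.
Miller loop for e_{19} over F_{212357748076961^2}: bits of 19 = 10011; 4 double steps + 2 add steps, l/v at each.
So e_{19}(P',Q') = 101988037549322 + 95357858312143*t.
Hence e(P,Q) = 182989407264619 + 18349963483535*t in F_{212357748076961^2}^*.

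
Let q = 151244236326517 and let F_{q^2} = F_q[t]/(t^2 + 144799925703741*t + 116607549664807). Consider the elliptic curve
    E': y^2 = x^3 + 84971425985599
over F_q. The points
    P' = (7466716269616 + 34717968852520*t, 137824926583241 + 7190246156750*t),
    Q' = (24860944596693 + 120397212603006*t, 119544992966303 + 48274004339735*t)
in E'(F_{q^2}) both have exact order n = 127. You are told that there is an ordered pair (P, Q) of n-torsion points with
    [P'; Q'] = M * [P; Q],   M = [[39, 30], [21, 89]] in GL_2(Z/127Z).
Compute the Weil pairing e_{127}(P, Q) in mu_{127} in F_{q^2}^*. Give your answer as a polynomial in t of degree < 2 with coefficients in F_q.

Since e_{127}(P,P)=e_{127}(Q,Q)=1 and e_{127}(Q,P)=e_{127}(P,Q)^{-1}, expanding e_{127}(39*P + 30*Q,21*P + 89*Q) leaves e(P,Q)^det(M).
Inverting 47 mod 127: 100. Thus e_{127}(P,Q) = e(P',Q')^{100}.
Double-and-add over 1111111: 7-1 doublings, 7-1 additions; each step l_{T,T}/v_{2T} or l_{T,P'}/v at Q'+S for random S.
f_P(D_Q)/f_Q(D_P) = 133861809400989 + 148170721193062*t.
Thus e_{127}(P,Q) = 39714660246025 + 1724491036924*t.

39714660246025 + 1724491036924*t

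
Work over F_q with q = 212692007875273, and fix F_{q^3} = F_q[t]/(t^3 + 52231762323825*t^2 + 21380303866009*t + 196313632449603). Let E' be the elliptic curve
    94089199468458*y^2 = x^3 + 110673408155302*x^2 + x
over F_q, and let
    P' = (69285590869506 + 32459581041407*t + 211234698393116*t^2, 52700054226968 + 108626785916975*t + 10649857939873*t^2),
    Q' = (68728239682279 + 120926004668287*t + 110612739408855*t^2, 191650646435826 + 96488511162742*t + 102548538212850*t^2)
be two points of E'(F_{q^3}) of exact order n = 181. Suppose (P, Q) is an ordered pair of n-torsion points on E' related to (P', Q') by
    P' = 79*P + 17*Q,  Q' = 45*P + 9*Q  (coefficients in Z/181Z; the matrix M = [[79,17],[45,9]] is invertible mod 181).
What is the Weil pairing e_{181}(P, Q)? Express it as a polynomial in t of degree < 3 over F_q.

e_{181}(aP+bQ,cP+dQ) = e_{181}(P,Q)^(ad-bc); with (a,b,c,d)=(79,17,45,9) this gives the det-181 law.
79*9 - 17*45 = -54; reduced mod 181: det = 127, inverse 124.
Montgomery->Weierstrass: x_W = 82631062290277*x+6422429202268, y_W=82631062290277*y on F_{212692007875273}; lands on y^2=x^3+174076759438803.
8-bit Miller (10110101) on E'/F_{212692007875273} with a'=0, b'=174076759438803: accumulate tangent/chord ratios at Q'+S and P'+S'.
Result: e(P',Q') = 16366833287444 + 88199056940421*t + 109484166365159*t^2.
(16366833287444 + 88199056940421*t + 109484166365159*t^2)^{124} mod (212692007875273,f) = 27793132293283 + 104331838705271*t + 60962529767842*t^2.

27793132293283 + 104331838705271*t + 60962529767842*t^2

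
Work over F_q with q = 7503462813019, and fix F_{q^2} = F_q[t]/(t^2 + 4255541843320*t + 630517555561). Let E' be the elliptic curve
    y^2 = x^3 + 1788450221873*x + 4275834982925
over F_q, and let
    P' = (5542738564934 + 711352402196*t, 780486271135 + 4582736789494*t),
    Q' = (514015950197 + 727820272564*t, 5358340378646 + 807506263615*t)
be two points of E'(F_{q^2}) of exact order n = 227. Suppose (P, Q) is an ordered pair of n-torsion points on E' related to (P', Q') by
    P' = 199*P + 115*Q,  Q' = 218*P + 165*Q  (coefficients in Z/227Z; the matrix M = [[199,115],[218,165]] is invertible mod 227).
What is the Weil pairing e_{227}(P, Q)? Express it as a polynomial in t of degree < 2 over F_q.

Since e_{227}(P,P)=e_{227}(Q,Q)=1 and e_{227}(Q,P)=e_{227}(P,Q)^{-1}, expanding e_{227}(199*P + 115*Q,218*P + 165*Q) leaves e(P,Q)^det(M).
Hence e(P,Q) = e(P',Q')^{29} where 29 = 47^{-1} mod 227.
Run Miller on y^2=x^3+1788450221873*x+4275834982925 over F_{7503462813019}: ladder 11100011 (8 bits); e = f_P(D_Q)/f_Q(D_P).
Miller gives e_{227}(P',Q') = 7438664540568 + 5501115472005*t in F_{7503462813019^2}.
e_{227}(P,Q) = (7438664540568 + 5501115472005*t)^{29} = 7078380841915 + 6799899680659*t.

7078380841915 + 6799899680659*t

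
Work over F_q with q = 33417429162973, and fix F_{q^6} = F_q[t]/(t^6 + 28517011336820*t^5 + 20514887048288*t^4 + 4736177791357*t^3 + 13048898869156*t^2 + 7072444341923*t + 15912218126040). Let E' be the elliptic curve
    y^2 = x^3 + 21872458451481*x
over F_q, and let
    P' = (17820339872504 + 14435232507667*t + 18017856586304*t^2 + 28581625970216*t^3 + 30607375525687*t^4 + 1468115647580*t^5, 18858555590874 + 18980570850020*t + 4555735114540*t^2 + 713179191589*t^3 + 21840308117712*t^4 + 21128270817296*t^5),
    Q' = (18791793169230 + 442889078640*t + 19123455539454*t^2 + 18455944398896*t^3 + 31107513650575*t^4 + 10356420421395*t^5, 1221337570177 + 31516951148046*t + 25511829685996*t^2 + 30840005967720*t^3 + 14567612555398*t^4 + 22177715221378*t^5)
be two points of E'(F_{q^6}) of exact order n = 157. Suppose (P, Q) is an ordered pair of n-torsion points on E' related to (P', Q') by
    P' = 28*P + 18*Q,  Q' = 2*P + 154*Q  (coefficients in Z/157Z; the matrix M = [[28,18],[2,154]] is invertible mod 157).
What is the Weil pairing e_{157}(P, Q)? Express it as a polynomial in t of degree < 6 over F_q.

Under M = [[28,18],[2,154]] in GL_2(Z/157), e_{157}(P',Q') = e_{157}(P,Q)^(28*154-18*2 mod 157).
Hence e(P,Q) = e(P',Q')^{17} where 17 = 37^{-1} mod 157.
Build f_{157,P'} and f_{157,Q'} via the 8-bit ladder of 157=10011101_2; evaluate at shifted divisors; quotient in F_{33417429162973^6}.
Result: e(P',Q') = 24065848197958 + 5461817780510*t + 24042314101459*t^2 + 17252090478402*t^3 + 31793675102422*t^4 + 32140920932426*t^5.
Thus e_{157}(P,Q) = 10217276777199 + 31305851587422*t + 23160512672129*t^2 + 294484048957*t^3 + 10310618864516*t^4 + 28582258095492*t^5.

10217276777199 + 31305851587422*t + 23160512672129*t^2 + 294484048957*t^3 + 10310618864516*t^4 + 28582258095492*t^5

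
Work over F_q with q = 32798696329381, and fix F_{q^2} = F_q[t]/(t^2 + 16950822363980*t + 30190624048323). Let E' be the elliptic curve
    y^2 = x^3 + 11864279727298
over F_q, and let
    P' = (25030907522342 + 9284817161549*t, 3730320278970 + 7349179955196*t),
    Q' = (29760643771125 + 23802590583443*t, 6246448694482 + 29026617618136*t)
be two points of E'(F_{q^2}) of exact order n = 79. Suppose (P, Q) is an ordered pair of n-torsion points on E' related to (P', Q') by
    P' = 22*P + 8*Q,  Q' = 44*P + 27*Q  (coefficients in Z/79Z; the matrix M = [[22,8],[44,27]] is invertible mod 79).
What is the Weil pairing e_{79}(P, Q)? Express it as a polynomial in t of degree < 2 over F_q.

12724837675300 + 4800235940664*t

e_{79} is bilinear + alternating on E[79], so e_{79}(22*P + 8*Q, 44*P + 27*Q) = e_{79}(P,Q)^(22*27-8*44).
22*27 - 8*44 = 242; reduced mod 79: det = 5, inverse 16.
7-bit Miller (1001111) on E'/F_{32798696329381} with a'=0, b'=11864279727298: accumulate tangent/chord ratios at Q'+S and P'+S'.
e_{79}(P',Q') = 16967746910924 + 18727109282909*t.
Thus e_{79}(P,Q) = 12724837675300 + 4800235940664*t.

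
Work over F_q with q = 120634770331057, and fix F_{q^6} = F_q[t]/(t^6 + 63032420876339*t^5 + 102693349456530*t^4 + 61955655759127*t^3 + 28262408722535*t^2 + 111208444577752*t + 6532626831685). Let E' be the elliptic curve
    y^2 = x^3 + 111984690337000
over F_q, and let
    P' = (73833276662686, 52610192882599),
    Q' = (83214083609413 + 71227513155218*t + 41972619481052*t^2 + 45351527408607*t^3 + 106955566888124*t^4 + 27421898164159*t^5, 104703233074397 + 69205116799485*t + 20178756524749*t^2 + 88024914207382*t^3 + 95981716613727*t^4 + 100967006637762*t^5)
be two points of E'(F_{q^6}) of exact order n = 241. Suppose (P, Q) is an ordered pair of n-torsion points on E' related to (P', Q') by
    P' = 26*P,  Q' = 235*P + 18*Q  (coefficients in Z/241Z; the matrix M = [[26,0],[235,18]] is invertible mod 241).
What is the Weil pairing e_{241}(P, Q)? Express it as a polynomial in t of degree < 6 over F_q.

32778720457309 + 32369109350614*t + 29703043652834*t^2 + 19887011894588*t^3 + 71773344779227*t^4 + 43444158976255*t^5

e_{241} is bilinear + alternating on E[241], so e_{241}(26*P, 235*P + 18*Q) = e_{241}(P,Q)^(26*18-0*235).
det M = 26*18 - 0*235 = 468 = 227 (mod 241); 227^{-1} = 86 (mod 241).
n = 241 = (11110001)_2 (8 bits, wt 5); accumulate f_{241,P'}(Q'+S)/f_{241,P'}(S) along the 7-step ladder.
The quotient is 52633693557022 + 73096488366238*t + 113567353365403*t^2 + 77341033972824*t^3 + 82000796463601*t^4 + 110575468119990*t^5.
e_{241}(P,Q) = (52633693557022 + 73096488366238*t + 113567353365403*t^2 + 77341033972824*t^3 + 82000796463601*t^4 + 110575468119990*t^5)^{86} = 32778720457309 + 32369109350614*t + 29703043652834*t^2 + 19887011894588*t^3 + 71773344779227*t^4 + 43444158976255*t^5.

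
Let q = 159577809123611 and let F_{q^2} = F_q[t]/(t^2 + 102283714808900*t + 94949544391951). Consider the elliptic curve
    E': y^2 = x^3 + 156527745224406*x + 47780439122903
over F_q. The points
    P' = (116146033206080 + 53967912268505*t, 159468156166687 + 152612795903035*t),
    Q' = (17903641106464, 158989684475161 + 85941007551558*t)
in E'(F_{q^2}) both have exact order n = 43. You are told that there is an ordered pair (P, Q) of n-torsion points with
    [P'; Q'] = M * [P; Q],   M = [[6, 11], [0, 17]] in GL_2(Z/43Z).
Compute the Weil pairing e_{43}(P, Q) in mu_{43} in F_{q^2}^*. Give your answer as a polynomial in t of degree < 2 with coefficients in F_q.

107881417357469 + 45800870619480*t

Since e_{43}(P,P)=e_{43}(Q,Q)=1 and e_{43}(Q,P)=e_{43}(P,Q)^{-1}, expanding e_{43}(6*P + 11*Q,17*Q) leaves e(P,Q)^det(M).
det(M) mod 43 = 16; its inverse in (Z/43)^* is 35 (check: 16*35 mod 43 = 1).
6-bit Miller (101011) on E'/F_{159577809123611} with a'=156527745224406, b'=47780439122903: accumulate tangent/chord ratios at Q'+S and P'+S'.
So e_{43}(P',Q') = 88404952904562 + 11308213495429*t.
e_{43}(P,Q) = (88404952904562 + 11308213495429*t)^{35} = 107881417357469 + 45800870619480*t.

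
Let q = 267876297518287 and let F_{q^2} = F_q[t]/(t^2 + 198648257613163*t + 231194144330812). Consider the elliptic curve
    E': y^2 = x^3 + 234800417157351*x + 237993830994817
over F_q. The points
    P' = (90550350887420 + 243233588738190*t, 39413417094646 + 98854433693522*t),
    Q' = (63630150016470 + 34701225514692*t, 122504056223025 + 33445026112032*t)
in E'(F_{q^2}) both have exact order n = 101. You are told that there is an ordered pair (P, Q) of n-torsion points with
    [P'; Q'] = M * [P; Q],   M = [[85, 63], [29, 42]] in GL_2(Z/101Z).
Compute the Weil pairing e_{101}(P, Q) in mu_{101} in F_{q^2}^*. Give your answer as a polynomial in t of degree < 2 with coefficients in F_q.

227315722343224 + 208387153947602*t

The 101-Weil pairing on E[101] over F_{267876297518287} is alternating-bilinear: e_{101}(P',Q') = e_{101}(P,Q)^det(M).
So e_{101}(P,Q) = e_{101}(P',Q')^{35}, since 26*35 = 1 mod 101.
7-bit Miller (1100101) on E'/F_{267876297518287} with a'=234800417157351, b'=237993830994817: accumulate tangent/chord ratios at Q'+S and P'+S'.
So e_{101}(P',Q') = 81169129651076 + 162743702091706*t.
Thus e_{101}(P,Q) = 227315722343224 + 208387153947602*t.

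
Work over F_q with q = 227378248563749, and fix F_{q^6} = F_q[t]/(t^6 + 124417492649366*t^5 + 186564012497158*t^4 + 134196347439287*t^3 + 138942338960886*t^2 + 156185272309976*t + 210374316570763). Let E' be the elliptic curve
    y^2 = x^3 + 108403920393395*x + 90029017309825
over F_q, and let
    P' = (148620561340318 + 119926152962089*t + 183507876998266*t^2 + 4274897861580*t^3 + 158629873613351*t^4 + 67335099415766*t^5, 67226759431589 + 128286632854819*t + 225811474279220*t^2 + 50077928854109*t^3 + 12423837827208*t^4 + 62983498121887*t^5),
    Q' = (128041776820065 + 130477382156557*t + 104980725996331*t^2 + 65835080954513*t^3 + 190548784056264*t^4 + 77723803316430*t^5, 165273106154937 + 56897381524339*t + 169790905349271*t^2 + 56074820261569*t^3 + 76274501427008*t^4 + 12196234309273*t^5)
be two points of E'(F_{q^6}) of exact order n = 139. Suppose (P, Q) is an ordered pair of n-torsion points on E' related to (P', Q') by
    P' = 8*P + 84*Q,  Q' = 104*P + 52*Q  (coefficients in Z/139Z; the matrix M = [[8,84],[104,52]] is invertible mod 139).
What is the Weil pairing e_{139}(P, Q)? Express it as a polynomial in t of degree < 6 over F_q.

182524628658990 + 213852846708340*t + 68472102283795*t^2 + 70825013049*t^3 + 72184120143766*t^4 + 196561308154952*t^5

Since e_{139}(P,P)=e_{139}(Q,Q)=1 and e_{139}(Q,P)=e_{139}(P,Q)^{-1}, expanding e_{139}(8*P + 84*Q,104*P + 52*Q) leaves e(P,Q)^det(M).
Inverting 20 mod 139: 7. Thus e_{139}(P,Q) = e(P',Q')^{7}.
n = 139 = (10001011)_2 (8 bits, wt 4); accumulate f_{139,P'}(Q'+S)/f_{139,P'}(S) along the 7-step ladder.
Miller gives e_{139}(P',Q') = 208045461490054 + 43071562151682*t + 164097477233697*t^2 + 214114336542656*t^3 + 160869848273689*t^4 + 110489796774638*t^5 in F_{227378248563749^6}.
Finally e_{139}(P,Q) = 182524628658990 + 213852846708340*t + 68472102283795*t^2 + 70825013049*t^3 + 72184120143766*t^4 + 196561308154952*t^5.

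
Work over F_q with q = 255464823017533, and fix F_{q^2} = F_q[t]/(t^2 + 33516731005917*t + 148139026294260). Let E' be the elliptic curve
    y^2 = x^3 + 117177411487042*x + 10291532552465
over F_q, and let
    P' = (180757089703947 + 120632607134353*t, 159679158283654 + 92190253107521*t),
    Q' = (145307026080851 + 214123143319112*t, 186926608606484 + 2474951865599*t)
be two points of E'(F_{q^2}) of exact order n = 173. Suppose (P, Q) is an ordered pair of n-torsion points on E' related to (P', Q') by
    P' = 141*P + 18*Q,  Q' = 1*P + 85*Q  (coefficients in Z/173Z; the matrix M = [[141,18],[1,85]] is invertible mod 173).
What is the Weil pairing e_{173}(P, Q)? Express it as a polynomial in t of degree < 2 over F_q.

200207535385109 + 21192385014387*t

Since e_{173}(P,P)=e_{173}(Q,Q)=1 and e_{173}(Q,P)=e_{173}(P,Q)^{-1}, expanding e_{173}(141*P + 18*Q,1*P + 85*Q) leaves e(P,Q)^det(M).
So e_{173}(P,Q) = e_{173}(P',Q')^{75}, since 30*75 = 1 mod 173.
Build f_{173,P'} and f_{173,Q'} via the 8-bit ladder of 173=10101101_2; evaluate at shifted divisors; quotient in F_{255464823017533^2}.
e_{173}(P',Q') = 209817562472468 + 17818204126581*t.
Finally e_{173}(P,Q) = 200207535385109 + 21192385014387*t.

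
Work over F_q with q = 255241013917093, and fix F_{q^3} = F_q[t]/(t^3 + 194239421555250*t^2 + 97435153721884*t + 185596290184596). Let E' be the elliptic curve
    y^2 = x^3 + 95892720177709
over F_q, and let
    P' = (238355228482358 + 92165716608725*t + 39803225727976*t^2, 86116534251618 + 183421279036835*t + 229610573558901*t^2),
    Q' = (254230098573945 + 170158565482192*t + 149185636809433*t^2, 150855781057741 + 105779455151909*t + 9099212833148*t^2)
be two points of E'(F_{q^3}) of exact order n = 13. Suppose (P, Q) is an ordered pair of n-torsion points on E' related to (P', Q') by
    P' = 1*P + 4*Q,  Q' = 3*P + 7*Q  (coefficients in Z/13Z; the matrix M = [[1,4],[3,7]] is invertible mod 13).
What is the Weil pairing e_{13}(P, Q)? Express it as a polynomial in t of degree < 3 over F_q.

Alternating bilinearity on E[13] (values in mu_{13} in F_{255241013917093^3}) gives e(P',Q') = e(P,Q)^det(M).
det(M) mod 13 = 8; its inverse in (Z/13)^* is 5 (check: 8*5 mod 13 = 1).
Double-and-add over 1101: 4-1 doublings, 3-1 additions; each step l_{T,T}/v_{2T} or l_{T,P'}/v at Q'+S for random S.
So e_{13}(P',Q') = 217846039147184 + 24272155979053*t + 165676032280896*t^2.
Hence e(P,Q) = 212822250905099 + 182940601121640*t + 204785228499342*t^2 in F_{255241013917093^3}^*.

212822250905099 + 182940601121640*t + 204785228499342*t^2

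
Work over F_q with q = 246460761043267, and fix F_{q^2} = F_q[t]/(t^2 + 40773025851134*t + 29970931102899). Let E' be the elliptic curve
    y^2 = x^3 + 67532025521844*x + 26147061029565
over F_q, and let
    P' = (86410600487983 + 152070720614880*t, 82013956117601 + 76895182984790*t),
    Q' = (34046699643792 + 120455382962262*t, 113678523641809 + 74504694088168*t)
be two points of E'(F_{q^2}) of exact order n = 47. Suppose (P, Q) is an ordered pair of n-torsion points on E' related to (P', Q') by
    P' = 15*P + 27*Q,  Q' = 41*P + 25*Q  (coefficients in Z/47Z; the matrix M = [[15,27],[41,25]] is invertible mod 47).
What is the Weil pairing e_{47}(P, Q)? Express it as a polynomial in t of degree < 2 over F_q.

110009411944237 + 56491415531693*t

e_{47}(aP+bQ,cP+dQ) = e_{47}(P,Q)^(ad-bc); with (a,b,c,d)=(15,27,41,25) this gives the det-47 law.
det(M) mod 47 = 20; its inverse in (Z/47)^* is 40 (check: 20*40 mod 47 = 1).
Double-and-add over 101111: 6-1 doublings, 5-1 additions; each step l_{T,T}/v_{2T} or l_{T,P'}/v at Q'+S for random S.
So e_{47}(P',Q') = 19067010243905 + 230350649413105*t.
(19067010243905 + 230350649413105*t)^{40} mod (246460761043267,f) = 110009411944237 + 56491415531693*t.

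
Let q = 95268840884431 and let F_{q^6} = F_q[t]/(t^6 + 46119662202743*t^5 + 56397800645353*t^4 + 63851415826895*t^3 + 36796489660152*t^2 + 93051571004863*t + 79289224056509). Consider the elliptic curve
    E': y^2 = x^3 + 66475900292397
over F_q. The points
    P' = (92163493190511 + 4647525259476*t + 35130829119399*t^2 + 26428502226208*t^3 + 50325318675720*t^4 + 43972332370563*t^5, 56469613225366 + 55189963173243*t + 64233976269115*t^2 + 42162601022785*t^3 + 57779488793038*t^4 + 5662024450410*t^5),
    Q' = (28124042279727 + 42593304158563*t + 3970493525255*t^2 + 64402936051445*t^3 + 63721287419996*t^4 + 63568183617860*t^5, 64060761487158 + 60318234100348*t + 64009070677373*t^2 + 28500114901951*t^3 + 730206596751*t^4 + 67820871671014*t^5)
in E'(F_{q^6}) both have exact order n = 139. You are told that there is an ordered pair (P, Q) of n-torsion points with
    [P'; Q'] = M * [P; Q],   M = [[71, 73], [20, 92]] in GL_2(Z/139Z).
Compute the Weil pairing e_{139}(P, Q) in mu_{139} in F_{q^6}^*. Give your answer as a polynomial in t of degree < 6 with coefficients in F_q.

49848546634425 + 65958834830145*t + 58610043224428*t^2 + 20689938219938*t^3 + 619306857434*t^4 + 3119623331867*t^5

Since e_{139}(P,P)=e_{139}(Q,Q)=1 and e_{139}(Q,P)=e_{139}(P,Q)^{-1}, expanding e_{139}(71*P + 73*Q,20*P + 92*Q) leaves e(P,Q)^det(M).
Inverting 68 mod 139: 92. Thus e_{139}(P,Q) = e(P',Q')^{92}.
n = 139 = (10001011)_2 (8 bits, wt 4); accumulate f_{139,P'}(Q'+S)/f_{139,P'}(S) along the 7-step ladder.
Miller gives e_{139}(P',Q') = 27875819549216 + 47829742738988*t + 30156897082289*t^2 + 28256858985836*t^3 + 46001620583542*t^4 + 22383854769033*t^5 in F_{95268840884431^6}.
Thus e_{139}(P,Q) = 49848546634425 + 65958834830145*t + 58610043224428*t^2 + 20689938219938*t^3 + 619306857434*t^4 + 3119623331867*t^5.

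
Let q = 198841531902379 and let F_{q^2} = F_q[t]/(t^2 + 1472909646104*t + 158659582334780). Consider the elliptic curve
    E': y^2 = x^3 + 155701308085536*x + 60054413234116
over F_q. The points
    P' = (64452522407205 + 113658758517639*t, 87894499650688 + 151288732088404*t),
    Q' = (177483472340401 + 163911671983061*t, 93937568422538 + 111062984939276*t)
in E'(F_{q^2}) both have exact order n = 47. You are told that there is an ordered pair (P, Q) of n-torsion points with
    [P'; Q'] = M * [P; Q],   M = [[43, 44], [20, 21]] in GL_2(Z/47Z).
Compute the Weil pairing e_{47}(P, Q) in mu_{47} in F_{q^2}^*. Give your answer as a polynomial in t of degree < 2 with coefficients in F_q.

122251889125257 + 96598976588823*t

The 47-Weil pairing on E[47] over F_{198841531902379} is alternating-bilinear: e_{47}(P',Q') = e_{47}(P,Q)^det(M).
det(M) mod 47 = 23; its inverse in (Z/47)^* is 45 (check: 23*45 mod 47 = 1).
Double-and-add over 101111: 6-1 doublings, 5-1 additions; each step l_{T,T}/v_{2T} or l_{T,P'}/v at Q'+S for random S.
Result: e(P',Q') = 14248350268301 + 144825128134606*t.
Thus e_{47}(P,Q) = 122251889125257 + 96598976588823*t.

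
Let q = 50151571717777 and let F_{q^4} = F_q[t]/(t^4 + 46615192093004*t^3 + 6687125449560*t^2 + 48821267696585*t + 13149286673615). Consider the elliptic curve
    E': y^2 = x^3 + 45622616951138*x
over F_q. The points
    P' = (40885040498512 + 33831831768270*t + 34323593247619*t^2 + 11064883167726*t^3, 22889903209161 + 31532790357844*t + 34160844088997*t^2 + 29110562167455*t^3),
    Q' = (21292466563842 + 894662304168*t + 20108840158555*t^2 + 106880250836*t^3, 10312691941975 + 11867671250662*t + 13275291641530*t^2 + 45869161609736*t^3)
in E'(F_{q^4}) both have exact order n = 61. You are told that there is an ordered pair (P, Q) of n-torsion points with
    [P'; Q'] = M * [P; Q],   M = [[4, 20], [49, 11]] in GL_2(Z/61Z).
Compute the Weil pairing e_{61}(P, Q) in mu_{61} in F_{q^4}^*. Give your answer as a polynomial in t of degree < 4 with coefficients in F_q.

2842847647332 + 22510144284674*t + 8089927019917*t^2 + 13296361190134*t^3

e_{61}(aP+bQ,cP+dQ) = e_{61}(P,Q)^(ad-bc); with (a,b,c,d)=(4,20,49,11) this gives the det-61 law.
det(M) mod 61 = 40; its inverse in (Z/61)^* is 29 (check: 40*29 mod 61 = 1).
6-bit Miller (111101) on E'/F_{50151571717777} with a'=45622616951138, b'=0: accumulate tangent/chord ratios at Q'+S and P'+S'.
So e_{61}(P',Q') = 15781982645396 + 29262529741989*t + 33617153811175*t^2 + 41208539150886*t^3.
Finally e_{61}(P,Q) = 2842847647332 + 22510144284674*t + 8089927019917*t^2 + 13296361190134*t^3.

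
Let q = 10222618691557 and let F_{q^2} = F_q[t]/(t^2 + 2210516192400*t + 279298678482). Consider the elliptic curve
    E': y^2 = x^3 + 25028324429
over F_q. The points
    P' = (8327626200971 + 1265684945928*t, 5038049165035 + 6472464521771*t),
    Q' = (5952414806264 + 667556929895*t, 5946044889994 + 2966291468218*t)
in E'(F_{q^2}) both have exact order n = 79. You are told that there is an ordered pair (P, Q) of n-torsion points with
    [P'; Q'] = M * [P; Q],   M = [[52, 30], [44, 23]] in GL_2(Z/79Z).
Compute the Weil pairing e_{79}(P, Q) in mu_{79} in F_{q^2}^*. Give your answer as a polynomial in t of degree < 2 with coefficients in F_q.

Since e_{79}(P,P)=e_{79}(Q,Q)=1 and e_{79}(Q,P)=e_{79}(P,Q)^{-1}, expanding e_{79}(52*P + 30*Q,44*P + 23*Q) leaves e(P,Q)^det(M).
52*23 - 30*44 = -124; reduced mod 79: det = 34, inverse 7.
Miller loop for e_{79} over F_{10222618691557^2}: bits of 79 = 1001111; 6 double steps + 4 add steps, l/v at each.
f_P(D_Q)/f_Q(D_P) = 6970377495886 + 8442407239878*t.
Thus e_{79}(P,Q) = 1894717801540 + 8061975793111*t.

1894717801540 + 8061975793111*t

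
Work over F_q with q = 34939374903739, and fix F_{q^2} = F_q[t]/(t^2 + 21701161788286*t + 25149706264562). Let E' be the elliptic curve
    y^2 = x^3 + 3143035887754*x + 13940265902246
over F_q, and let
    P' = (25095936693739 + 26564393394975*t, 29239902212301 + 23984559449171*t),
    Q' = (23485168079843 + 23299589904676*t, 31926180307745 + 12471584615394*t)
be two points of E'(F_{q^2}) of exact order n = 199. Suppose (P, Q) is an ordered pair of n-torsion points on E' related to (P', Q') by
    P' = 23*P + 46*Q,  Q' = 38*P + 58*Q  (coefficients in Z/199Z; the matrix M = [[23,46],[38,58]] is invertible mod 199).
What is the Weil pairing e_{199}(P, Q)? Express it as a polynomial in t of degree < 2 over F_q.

9453208620442 + 18047230887842*t

e_{199} is bilinear + alternating on E[199], so e_{199}(23*P + 46*Q, 38*P + 58*Q) = e_{199}(P,Q)^(23*58-46*38).
So e_{199}(P,Q) = e_{199}(P',Q')^{87}, since 183*87 = 1 mod 199.
Build f_{199,P'} and f_{199,Q'} via the 8-bit ladder of 199=11000111_2; evaluate at shifted divisors; quotient in F_{34939374903739^2}.
So e_{199}(P',Q') = 24860291402030 + 4385305021419*t.
Hence e(P,Q) = 9453208620442 + 18047230887842*t in F_{34939374903739^2}^*.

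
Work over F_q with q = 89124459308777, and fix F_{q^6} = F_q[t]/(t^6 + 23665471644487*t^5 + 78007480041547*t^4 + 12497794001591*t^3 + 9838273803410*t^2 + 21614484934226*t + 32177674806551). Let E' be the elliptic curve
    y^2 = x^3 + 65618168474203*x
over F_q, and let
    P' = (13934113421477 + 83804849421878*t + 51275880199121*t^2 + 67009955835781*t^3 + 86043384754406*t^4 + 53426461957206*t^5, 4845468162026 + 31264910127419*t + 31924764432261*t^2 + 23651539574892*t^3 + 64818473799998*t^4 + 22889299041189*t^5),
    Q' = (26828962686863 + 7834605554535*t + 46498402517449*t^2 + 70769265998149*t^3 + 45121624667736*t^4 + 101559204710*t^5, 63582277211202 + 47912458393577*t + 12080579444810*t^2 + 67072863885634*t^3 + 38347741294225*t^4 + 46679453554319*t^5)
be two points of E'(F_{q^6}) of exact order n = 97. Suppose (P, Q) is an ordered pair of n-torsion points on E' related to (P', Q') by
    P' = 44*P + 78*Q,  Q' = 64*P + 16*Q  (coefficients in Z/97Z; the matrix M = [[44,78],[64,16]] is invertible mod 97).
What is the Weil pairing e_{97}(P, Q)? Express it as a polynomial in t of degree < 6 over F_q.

Under M = [[44,78],[64,16]] in GL_2(Z/97), e_{97}(P',Q') = e_{97}(P,Q)^(44*16-78*64 mod 97).
det M = 44*16 - 78*64 = -4288 = 77 (mod 97); 77^{-1} = 63 (mod 97).
Run Miller on y^2=x^3+65618168474203*x over F_{89124459308777}: ladder 1100001 (7 bits); e = f_P(D_Q)/f_Q(D_P).
Miller gives e_{97}(P',Q') = 83239118084578 + 5738335305859*t + 50672366783628*t^2 + 49766580808094*t^3 + 62631838706482*t^4 + 47046062454859*t^5 in F_{89124459308777^6}.
Hence e(P,Q) = 21681803158597 + 81804246125023*t + 36501660364078*t^2 + 79800915133018*t^3 + 27507774682861*t^4 + 35156106114852*t^5 in F_{89124459308777^6}^*.

21681803158597 + 81804246125023*t + 36501660364078*t^2 + 79800915133018*t^3 + 27507774682861*t^4 + 35156106114852*t^5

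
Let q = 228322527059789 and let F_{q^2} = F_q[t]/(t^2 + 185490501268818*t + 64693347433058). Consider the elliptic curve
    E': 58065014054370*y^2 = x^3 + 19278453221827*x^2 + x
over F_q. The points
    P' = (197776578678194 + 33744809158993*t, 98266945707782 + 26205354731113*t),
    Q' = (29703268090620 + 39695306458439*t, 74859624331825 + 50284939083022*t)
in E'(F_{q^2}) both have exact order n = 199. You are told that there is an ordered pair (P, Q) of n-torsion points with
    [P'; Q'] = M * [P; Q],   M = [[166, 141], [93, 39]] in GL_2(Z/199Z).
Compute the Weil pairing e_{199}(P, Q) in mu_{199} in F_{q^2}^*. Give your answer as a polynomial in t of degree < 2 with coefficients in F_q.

e_{199}(aP+bQ,cP+dQ) = e_{199}(P,Q)^(ad-bc); with (a,b,c,d)=(166,141,93,39) this gives the det-199 law.
det M = 166*39 - 141*93 = -6639 = 127 (mod 199); 127^{-1} = 152 (mod 199).
(x,y)|->(13509974722302x+58275965207539,13509974722302y) sends E' to y^2=x^3+157477420144208*x+216918414736495.
n = 199 = (11000111)_2 (8 bits, wt 5); accumulate f_{199,P'}(Q'+S)/f_{199,P'}(S) along the 7-step ladder.
Result: e(P',Q') = 130928311254127 + 38649101766737*t.
Raise to 152: e(P,Q) = 105626755580278 + 140232805451332*t in mu_{199}.

105626755580278 + 140232805451332*t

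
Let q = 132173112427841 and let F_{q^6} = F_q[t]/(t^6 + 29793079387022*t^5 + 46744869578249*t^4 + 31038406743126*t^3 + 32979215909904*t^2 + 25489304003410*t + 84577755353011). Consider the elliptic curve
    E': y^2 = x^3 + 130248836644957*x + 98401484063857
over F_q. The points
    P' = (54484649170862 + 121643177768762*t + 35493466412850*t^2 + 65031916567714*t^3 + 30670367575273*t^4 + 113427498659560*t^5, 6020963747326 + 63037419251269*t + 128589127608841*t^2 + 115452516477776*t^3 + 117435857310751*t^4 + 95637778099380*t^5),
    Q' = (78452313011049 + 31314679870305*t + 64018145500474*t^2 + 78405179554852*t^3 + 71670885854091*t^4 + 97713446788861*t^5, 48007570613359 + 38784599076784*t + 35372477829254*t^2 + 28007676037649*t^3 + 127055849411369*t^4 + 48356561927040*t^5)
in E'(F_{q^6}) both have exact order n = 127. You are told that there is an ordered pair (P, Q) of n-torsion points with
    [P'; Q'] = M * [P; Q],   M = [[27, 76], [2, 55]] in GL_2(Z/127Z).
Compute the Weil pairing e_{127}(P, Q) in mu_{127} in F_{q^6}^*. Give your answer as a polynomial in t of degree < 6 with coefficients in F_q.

29003860794689 + 27123811511739*t + 17041457765801*t^2 + 105586851659055*t^3 + 92653846066297*t^4 + 20071283326317*t^5

e_{127} is bilinear + alternating on E[127], so e_{127}(27*P + 76*Q, 2*P + 55*Q) = e_{127}(P,Q)^(27*55-76*2).
So e_{127}(P,Q) = e_{127}(P',Q')^{125}, since 63*125 = 1 mod 127.
n = 127 = (1111111)_2 (7 bits, wt 7); accumulate f_{127,P'}(Q'+S)/f_{127,P'}(S) along the 6-step ladder.
The quotient is 3156393284088 + 92437827471149*t + 41138365814647*t^2 + 97887928157889*t^3 + 2160209886788*t^4 + 130159653602676*t^5.
Raise to 125: e(P,Q) = 29003860794689 + 27123811511739*t + 17041457765801*t^2 + 105586851659055*t^3 + 92653846066297*t^4 + 20071283326317*t^5 in mu_{127}.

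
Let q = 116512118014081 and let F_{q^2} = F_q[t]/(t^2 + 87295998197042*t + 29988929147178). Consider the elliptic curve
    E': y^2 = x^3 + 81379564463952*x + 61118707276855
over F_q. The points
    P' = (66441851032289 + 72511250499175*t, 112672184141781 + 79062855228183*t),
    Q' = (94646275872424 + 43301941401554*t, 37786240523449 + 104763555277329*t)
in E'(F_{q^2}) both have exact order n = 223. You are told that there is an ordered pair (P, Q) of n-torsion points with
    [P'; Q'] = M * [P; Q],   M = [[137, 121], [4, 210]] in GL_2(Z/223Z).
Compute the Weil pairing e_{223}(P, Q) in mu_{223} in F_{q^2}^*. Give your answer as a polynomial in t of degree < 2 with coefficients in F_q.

Under M = [[137,121],[4,210]] in GL_2(Z/223), e_{223}(P',Q') = e_{223}(P,Q)^(137*210-121*4 mod 223).
det M = 137*210 - 121*4 = 28286 = 188 (mod 223); 188^{-1} = 172 (mod 223).
Miller loop for e_{223} over F_{116512118014081^2}: bits of 223 = 11011111; 7 double steps + 6 add steps, l/v at each.
Result: e(P',Q') = 13547787237235 + 107979161557494*t.
e_{223}(P,Q) = (13547787237235 + 107979161557494*t)^{172} = 53734247473890 + 64619359162513*t.

53734247473890 + 64619359162513*t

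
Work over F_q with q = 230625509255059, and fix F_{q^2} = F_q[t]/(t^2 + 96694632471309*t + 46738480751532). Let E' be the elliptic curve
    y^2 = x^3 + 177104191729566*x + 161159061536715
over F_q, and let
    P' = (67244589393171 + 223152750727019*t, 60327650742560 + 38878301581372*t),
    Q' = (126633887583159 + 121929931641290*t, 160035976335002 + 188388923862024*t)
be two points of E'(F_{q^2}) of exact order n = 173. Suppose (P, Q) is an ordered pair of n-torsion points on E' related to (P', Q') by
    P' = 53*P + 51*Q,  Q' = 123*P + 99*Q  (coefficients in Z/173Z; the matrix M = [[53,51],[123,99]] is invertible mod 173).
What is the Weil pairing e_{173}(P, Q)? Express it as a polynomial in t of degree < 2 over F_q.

133058573016518 + 116385091512609*t

The 173-Weil pairing on E[173] over F_{230625509255059} is alternating-bilinear: e_{173}(P',Q') = e_{173}(P,Q)^det(M).
det M = 53*99 - 51*123 = -1026 = 12 (mod 173); 12^{-1} = 101 (mod 173).
Build f_{173,P'} and f_{173,Q'} via the 8-bit ladder of 173=10101101_2; evaluate at shifted divisors; quotient in F_{230625509255059^2}.
e_{173}(P',Q') = 175101459785999 + 21552223719436*t.
Finally e_{173}(P,Q) = 133058573016518 + 116385091512609*t.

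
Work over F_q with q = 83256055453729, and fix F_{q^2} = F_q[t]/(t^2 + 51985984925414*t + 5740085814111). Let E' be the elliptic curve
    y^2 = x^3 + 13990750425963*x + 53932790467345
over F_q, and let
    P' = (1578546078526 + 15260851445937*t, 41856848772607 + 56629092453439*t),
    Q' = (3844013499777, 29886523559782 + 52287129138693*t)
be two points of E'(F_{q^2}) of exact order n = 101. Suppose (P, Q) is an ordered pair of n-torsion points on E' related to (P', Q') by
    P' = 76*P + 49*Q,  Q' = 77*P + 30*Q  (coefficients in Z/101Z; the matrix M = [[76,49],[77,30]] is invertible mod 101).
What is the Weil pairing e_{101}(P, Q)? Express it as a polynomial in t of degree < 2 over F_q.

e_{101} is bilinear + alternating on E[101], so e_{101}(76*P + 49*Q, 77*P + 30*Q) = e_{101}(P,Q)^(76*30-49*77).
Inverting 22 mod 101: 23. Thus e_{101}(P,Q) = e(P',Q')^{23}.
7-bit Miller (1100101) on E'/F_{83256055453729} with a'=13990750425963, b'=53932790467345: accumulate tangent/chord ratios at Q'+S and P'+S'.
f_P(D_Q)/f_Q(D_P) = 4688168180713 + 13116986848003*t.
(4688168180713 + 13116986848003*t)^{23} mod (83256055453729,f) = 10587778244828 + 68582247161412*t.

10587778244828 + 68582247161412*t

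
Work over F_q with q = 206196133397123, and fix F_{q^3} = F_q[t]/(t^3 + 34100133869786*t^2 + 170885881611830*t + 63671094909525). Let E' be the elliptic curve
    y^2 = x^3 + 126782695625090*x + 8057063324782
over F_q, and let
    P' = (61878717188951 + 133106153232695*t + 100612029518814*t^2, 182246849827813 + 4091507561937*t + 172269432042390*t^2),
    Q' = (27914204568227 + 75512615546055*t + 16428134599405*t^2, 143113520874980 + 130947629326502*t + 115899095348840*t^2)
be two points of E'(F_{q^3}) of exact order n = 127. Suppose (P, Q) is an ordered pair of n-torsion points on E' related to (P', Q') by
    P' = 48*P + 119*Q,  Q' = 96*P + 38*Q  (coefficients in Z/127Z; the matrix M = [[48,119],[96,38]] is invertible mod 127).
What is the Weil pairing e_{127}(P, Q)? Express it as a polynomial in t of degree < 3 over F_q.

70095952130125 + 179322085315910*t + 169976048784120*t^2

Since e_{127}(P,P)=e_{127}(Q,Q)=1 and e_{127}(Q,P)=e_{127}(P,Q)^{-1}, expanding e_{127}(48*P + 119*Q,96*P + 38*Q) leaves e(P,Q)^det(M).
So e_{127}(P,Q) = e_{127}(P',Q')^{22}, since 52*22 = 1 mod 127.
Miller loop for e_{127} over F_{206196133397123^3}: bits of 127 = 1111111; 6 double steps + 6 add steps, l/v at each.
The quotient is 18884183693703 + 45069131902519*t + 108552073496014*t^2.
Finally e_{127}(P,Q) = 70095952130125 + 179322085315910*t + 169976048784120*t^2.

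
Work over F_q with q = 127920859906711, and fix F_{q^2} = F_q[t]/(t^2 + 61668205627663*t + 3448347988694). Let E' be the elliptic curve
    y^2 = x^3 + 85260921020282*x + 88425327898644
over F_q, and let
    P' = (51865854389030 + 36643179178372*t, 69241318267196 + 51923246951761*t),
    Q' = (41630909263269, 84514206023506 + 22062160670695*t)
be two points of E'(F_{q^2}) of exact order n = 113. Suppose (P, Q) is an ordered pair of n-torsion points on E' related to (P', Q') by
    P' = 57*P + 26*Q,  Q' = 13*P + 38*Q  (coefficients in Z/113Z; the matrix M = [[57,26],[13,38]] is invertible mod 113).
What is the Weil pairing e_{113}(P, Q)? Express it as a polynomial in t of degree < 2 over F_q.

Since e_{113}(P,P)=e_{113}(Q,Q)=1 and e_{113}(Q,P)=e_{113}(P,Q)^{-1}, expanding e_{113}(57*P + 26*Q,13*P + 38*Q) leaves e(P,Q)^det(M).
Inverting 20 mod 113: 17. Thus e_{113}(P,Q) = e(P',Q')^{17}.
Run Miller on y^2=x^3+85260921020282*x+88425327898644 over F_{127920859906711}: ladder 1110001 (7 bits); e = f_P(D_Q)/f_Q(D_P).
So e_{113}(P',Q') = 81154651390992 + 39459618661786*t.
e_{113}(P,Q) = (81154651390992 + 39459618661786*t)^{17} = 41751021604689 + 62242098363950*t.

41751021604689 + 62242098363950*t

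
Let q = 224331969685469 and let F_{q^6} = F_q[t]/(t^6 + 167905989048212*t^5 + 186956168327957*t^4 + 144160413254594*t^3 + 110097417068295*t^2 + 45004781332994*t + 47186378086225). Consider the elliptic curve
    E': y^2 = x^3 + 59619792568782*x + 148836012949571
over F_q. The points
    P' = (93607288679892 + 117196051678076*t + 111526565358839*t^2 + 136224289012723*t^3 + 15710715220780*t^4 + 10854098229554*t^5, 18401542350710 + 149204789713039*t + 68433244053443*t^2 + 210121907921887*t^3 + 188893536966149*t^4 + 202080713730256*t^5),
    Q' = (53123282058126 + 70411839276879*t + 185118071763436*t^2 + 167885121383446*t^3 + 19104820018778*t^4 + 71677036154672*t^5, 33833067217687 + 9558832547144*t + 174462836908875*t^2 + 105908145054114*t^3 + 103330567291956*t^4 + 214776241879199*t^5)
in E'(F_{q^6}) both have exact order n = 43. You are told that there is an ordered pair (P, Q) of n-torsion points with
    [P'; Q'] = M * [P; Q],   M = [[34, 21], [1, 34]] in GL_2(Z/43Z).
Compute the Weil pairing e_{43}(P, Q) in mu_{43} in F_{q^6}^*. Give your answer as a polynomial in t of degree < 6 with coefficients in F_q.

20090972871082 + 201214791510530*t + 35561857089179*t^2 + 189768270522607*t^3 + 110985641468886*t^4 + 183999337752249*t^5

Since e_{43}(P,P)=e_{43}(Q,Q)=1 and e_{43}(Q,P)=e_{43}(P,Q)^{-1}, expanding e_{43}(34*P + 21*Q,1*P + 34*Q) leaves e(P,Q)^det(M).
34*34 - 21*1 = 1135; reduced mod 43: det = 17, inverse 38.
Double-and-add over 101011: 6-1 doublings, 4-1 additions; each step l_{T,T}/v_{2T} or l_{T,P'}/v at Q'+S for random S.
f_P(D_Q)/f_Q(D_P) = 207093697676764 + 102922717261181*t + 207829003263956*t^2 + 69650474665584*t^3 + 93962320178020*t^4 + 80540314001814*t^5.
Raise to 38: e(P,Q) = 20090972871082 + 201214791510530*t + 35561857089179*t^2 + 189768270522607*t^3 + 110985641468886*t^4 + 183999337752249*t^5 in mu_{43}.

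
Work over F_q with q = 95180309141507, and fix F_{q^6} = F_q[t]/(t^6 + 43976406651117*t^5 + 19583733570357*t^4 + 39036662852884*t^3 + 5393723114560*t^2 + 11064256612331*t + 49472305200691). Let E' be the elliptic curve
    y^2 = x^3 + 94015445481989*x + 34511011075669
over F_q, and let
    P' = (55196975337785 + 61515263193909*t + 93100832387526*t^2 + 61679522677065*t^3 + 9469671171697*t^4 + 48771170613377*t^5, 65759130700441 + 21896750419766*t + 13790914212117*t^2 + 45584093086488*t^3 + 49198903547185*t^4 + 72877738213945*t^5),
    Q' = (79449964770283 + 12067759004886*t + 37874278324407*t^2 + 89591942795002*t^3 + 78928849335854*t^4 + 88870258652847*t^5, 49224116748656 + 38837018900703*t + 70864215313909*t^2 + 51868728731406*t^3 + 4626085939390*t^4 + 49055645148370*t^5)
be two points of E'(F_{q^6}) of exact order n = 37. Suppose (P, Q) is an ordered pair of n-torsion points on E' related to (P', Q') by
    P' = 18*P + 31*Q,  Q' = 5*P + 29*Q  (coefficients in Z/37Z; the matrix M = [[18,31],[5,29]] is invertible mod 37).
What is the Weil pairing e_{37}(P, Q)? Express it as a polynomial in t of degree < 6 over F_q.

e_{37} is bilinear + alternating on E[37], so e_{37}(18*P + 31*Q, 5*P + 29*Q) = e_{37}(P,Q)^(18*29-31*5).
So e_{37}(P,Q) = e_{37}(P',Q')^{12}, since 34*12 = 1 mod 37.
Miller loop for e_{37} over F_{95180309141507^6}: bits of 37 = 100101; 5 double steps + 2 add steps, l/v at each.
f_P(D_Q)/f_Q(D_P) = 86753110633286 + 55532991058962*t + 37789234891055*t^2 + 20122087793855*t^3 + 24055677895942*t^4 + 25925620758597*t^5.
e_{37}(P,Q) = (86753110633286 + 55532991058962*t + 37789234891055*t^2 + 20122087793855*t^3 + 24055677895942*t^4 + 25925620758597*t^5)^{12} = 93490561436714 + 36922295611881*t + 91420511394799*t^2 + 77725232651956*t^3 + 2159543781102*t^4 + 9792633367949*t^5.

93490561436714 + 36922295611881*t + 91420511394799*t^2 + 77725232651956*t^3 + 2159543781102*t^4 + 9792633367949*t^5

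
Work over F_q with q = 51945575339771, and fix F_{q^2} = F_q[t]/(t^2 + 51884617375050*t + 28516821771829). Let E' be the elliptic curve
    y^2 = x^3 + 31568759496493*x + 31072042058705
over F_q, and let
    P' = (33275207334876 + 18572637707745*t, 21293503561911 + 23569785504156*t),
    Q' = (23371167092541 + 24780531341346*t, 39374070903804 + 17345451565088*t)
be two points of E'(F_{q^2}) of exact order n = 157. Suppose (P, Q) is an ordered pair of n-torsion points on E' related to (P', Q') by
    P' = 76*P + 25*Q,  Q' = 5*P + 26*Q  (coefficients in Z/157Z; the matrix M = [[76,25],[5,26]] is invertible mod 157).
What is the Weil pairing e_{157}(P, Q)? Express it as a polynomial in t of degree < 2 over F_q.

6282585443460 + 8796812457731*t

Alternating bilinearity on E[157] (values in mu_{157} in F_{51945575339771^2}) gives e(P',Q') = e(P,Q)^det(M).
det M = 76*26 - 25*5 = 1851 = 124 (mod 157); 124^{-1} = 19 (mod 157).
Miller loop for e_{157} over F_{51945575339771^2}: bits of 157 = 10011101; 7 double steps + 4 add steps, l/v at each.
The quotient is 40549055219739 + 26773221328132*t.
Finally e_{157}(P,Q) = 6282585443460 + 8796812457731*t.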